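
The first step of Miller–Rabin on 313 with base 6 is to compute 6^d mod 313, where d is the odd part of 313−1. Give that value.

25

313 − 1 = 312 = 2^3 · 39, so d = 39.
6^1 ≡ 6 (mod 313)
6^2 ≡ 6^2 = 36 ≡ 36 (mod 313)
6^4 ≡ 36^2 = 1296 ≡ 44 (mod 313)
6^8 ≡ 44^2 = 1936 ≡ 58 (mod 313)
6^16 ≡ 58^2 = 3364 ≡ 234 (mod 313)
6^32 ≡ 234^2 = 54756 ≡ 294 (mod 313)
39 = 32 + 4 + 2 + 1 in binary powers of 2.
So 6^39 ≡ 294 · 44 · 36 · 6 ≡ 25 (mod 313).
Squaring chain: 25 → 312 → 1; reaches −1, so base 6 does not prove 313 composite.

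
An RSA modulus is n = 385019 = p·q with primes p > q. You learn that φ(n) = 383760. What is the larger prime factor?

φ(n) = (p−1)(q−1) = n − (p+q) + 1, so p + q = 385019 − 383760 + 1 = 1260.
p and q are the roots of t² − 1260t + 385019 = 0.
Discriminant: 1260² − 4·385019 = 1587600 − 1540076 = 47524; √47524 = 218.
q = (1260 − 218)/2 = 521, p = (1260 + 218)/2 = 739.
Check: 521 · 739 = 385019.

739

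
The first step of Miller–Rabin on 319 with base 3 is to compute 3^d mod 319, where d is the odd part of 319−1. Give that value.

319 − 1 = 318 = 2^1 · 159, so d = 159.
3^1 ≡ 3 (mod 319)
3^2 ≡ 3^2 = 9 ≡ 9 (mod 319)
3^4 ≡ 9^2 = 81 ≡ 81 (mod 319)
3^8 ≡ 81^2 = 6561 ≡ 181 (mod 319)
3^16 ≡ 181^2 = 32761 ≡ 223 (mod 319)
3^32 ≡ 223^2 = 49729 ≡ 284 (mod 319)
3^64 ≡ 284^2 = 80656 ≡ 268 (mod 319)
3^128 ≡ 268^2 = 71824 ≡ 49 (mod 319)
159 = 128 + 16 + 8 + 4 + 2 + 1 in binary powers of 2.
So 3^159 ≡ 49 · 223 · 181 · 81 · 9 · 3 ≡ 279 (mod 319).
Squaring chain: 279; never reaches −1, so base 3 is a Miller–Rabin witness that 319 is composite.

279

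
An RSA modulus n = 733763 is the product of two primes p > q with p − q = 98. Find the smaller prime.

Since p = q + 98, we have 733763 = q(q + 98), so q² + 98q − 733763 = 0.
Discriminant: 98² + 4·733763 = 9604 + 2935052 = 2944656; √2944656 = 1716.
q = (−98 + 1716)/2 = 809, and p = q + 98 = 907.
Check: 809 · 907 = 733763.

809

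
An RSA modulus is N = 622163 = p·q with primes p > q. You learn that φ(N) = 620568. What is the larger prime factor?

919

φ(n) = (p−1)(q−1) = n − (p+q) + 1, so p + q = 622163 − 620568 + 1 = 1596.
p and q are the roots of t² − 1596t + 622163 = 0.
Discriminant: 1596² − 4·622163 = 2547216 − 2488652 = 58564; √58564 = 242.
q = (1596 − 242)/2 = 677, p = (1596 + 242)/2 = 919.
Check: 677 · 919 = 622163.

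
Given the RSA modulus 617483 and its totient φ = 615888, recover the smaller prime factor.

φ(n) = (p−1)(q−1) = n − (p+q) + 1, so p + q = 617483 − 615888 + 1 = 1596.
p and q are the roots of t² − 1596t + 617483 = 0.
Discriminant: 1596² − 4·617483 = 2547216 − 2469932 = 77284; √77284 = 278.
q = (1596 − 278)/2 = 659, p = (1596 + 278)/2 = 937.
Check: 659 · 937 = 617483.

659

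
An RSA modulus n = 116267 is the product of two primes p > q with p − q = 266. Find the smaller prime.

Since p = q + 266, we have 116267 = q(q + 266), so q² + 266q − 116267 = 0.
Discriminant: 266² + 4·116267 = 70756 + 465068 = 535824; √535824 = 732.
q = (−266 + 732)/2 = 233, and p = q + 266 = 499.
Check: 233 · 499 = 116267.

233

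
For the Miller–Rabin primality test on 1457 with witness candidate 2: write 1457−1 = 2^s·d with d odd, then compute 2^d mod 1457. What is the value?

1457 − 1 = 1456 = 2^4 · 91, so d = 91.
2^1 ≡ 2 (mod 1457)
2^2 ≡ 2^2 = 4 ≡ 4 (mod 1457)
2^4 ≡ 4^2 = 16 ≡ 16 (mod 1457)
2^8 ≡ 16^2 = 256 ≡ 256 (mod 1457)
2^16 ≡ 256^2 = 65536 ≡ 1428 (mod 1457)
2^32 ≡ 1428^2 = 2039184 ≡ 841 (mod 1457)
2^64 ≡ 841^2 = 707281 ≡ 636 (mod 1457)
91 = 64 + 16 + 8 + 2 + 1 in binary powers of 2.
So 2^91 ≡ 636 · 1428 · 256 · 4 · 2 ≡ 870 (mod 1457).
Squaring chain: 870 → 717 → 1225 → 1372; never reaches −1, so base 2 is a Miller–Rabin witness that 1457 is composite.

870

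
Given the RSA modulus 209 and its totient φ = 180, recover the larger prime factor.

19

φ(n) = (p−1)(q−1) = n − (p+q) + 1, so p + q = 209 − 180 + 1 = 30.
p and q are the roots of t² − 30t + 209 = 0.
Discriminant: 30² − 4·209 = 900 − 836 = 64; √64 = 8.
q = (30 − 8)/2 = 11, p = (30 + 8)/2 = 19.
Check: 11 · 19 = 209.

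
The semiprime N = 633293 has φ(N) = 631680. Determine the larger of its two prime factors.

φ(n) = (p−1)(q−1) = n − (p+q) + 1, so p + q = 633293 − 631680 + 1 = 1614.
p and q are the roots of t² − 1614t + 633293 = 0.
Discriminant: 1614² − 4·633293 = 2604996 − 2533172 = 71824; √71824 = 268.
q = (1614 − 268)/2 = 673, p = (1614 + 268)/2 = 941.
Check: 673 · 941 = 633293.

941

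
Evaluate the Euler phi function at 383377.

Factor: 383377 = 31 · 83 · 149.
φ(383377) = (31−1) · (83−1) · (149−1) = 30 · 82 · 148 = 364080.

364080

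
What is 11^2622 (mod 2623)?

11^1 ≡ 11 (mod 2623)
11^2 ≡ 11^2 = 121 ≡ 121 (mod 2623)
11^4 ≡ 121^2 = 14641 ≡ 1526 (mod 2623)
11^8 ≡ 1526^2 = 2328676 ≡ 2075 (mod 2623)
11^16 ≡ 2075^2 = 4305625 ≡ 1282 (mod 2623)
11^32 ≡ 1282^2 = 1643524 ≡ 1526 (mod 2623)
11^64 ≡ 1526^2 = 2328676 ≡ 2075 (mod 2623)
11^128 ≡ 2075^2 = 4305625 ≡ 1282 (mod 2623)
11^256 ≡ 1282^2 = 1643524 ≡ 1526 (mod 2623)
11^512 ≡ 1526^2 = 2328676 ≡ 2075 (mod 2623)
11^1024 ≡ 2075^2 = 4305625 ≡ 1282 (mod 2623)
11^2048 ≡ 1282^2 = 1643524 ≡ 1526 (mod 2623)
2622 = 2048 + 512 + 32 + 16 + 8 + 4 + 2 in binary powers of 2.
So 11^2622 ≡ 1526 · 2075 · 1526 · 1282 · 2075 · 1526 · 121 ≡ 365 (mod 2623).
Since 365 ≠ 1, base 11 is a Fermat witness: 2623 is composite.

365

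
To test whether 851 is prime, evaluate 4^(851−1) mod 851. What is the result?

4^1 ≡ 4 (mod 851)
4^2 ≡ 4^2 = 16 ≡ 16 (mod 851)
4^4 ≡ 16^2 = 256 ≡ 256 (mod 851)
4^8 ≡ 256^2 = 65536 ≡ 9 (mod 851)
4^16 ≡ 9^2 = 81 ≡ 81 (mod 851)
4^32 ≡ 81^2 = 6561 ≡ 604 (mod 851)
4^64 ≡ 604^2 = 364816 ≡ 588 (mod 851)
4^128 ≡ 588^2 = 345744 ≡ 238 (mod 851)
4^256 ≡ 238^2 = 56644 ≡ 478 (mod 851)
4^512 ≡ 478^2 = 228484 ≡ 416 (mod 851)
850 = 512 + 256 + 64 + 16 + 2 in binary powers of 2.
So 4^850 ≡ 416 · 478 · 588 · 81 · 16 ≡ 478 (mod 851).
Since 478 ≠ 1, base 4 is a Fermat witness: 851 is composite.

478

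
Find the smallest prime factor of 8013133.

67

8013133 is odd.
Digit sum 19, not divisible by 3.
Ends in 3: not divisible by 5.
7: 8013133 = 7·1144733 + 2
11: 8013133 = 11·728466 + 7
13: 8013133 = 13·616394 + 11
17: 8013133 = 17·471360 + 13
19: 8013133 = 19·421743 + 16
23: 8013133 = 23·348397 + 2
29: 8013133 = 29·276314 + 27
31: 8013133 = 31·258488 + 5
37: 8013133 = 37·216571 + 6
41: 8013133 = 41·195442 + 11
43: 8013133 = 43·186351 + 40
47: 8013133 = 47·170492 + 9
53: 8013133 = 53·151191 + 10
59: 8013133 = 59·135815 + 48
61: 8013133 = 61·131362 + 51
67: 8013133 = 67·119599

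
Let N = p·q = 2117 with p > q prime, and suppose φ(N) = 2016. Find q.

φ(n) = (p−1)(q−1) = n − (p+q) + 1, so p + q = 2117 − 2016 + 1 = 102.
p and q are the roots of t² − 102t + 2117 = 0.
Discriminant: 102² − 4·2117 = 10404 − 8468 = 1936; √1936 = 44.
q = (102 − 44)/2 = 29, p = (102 + 44)/2 = 73.
Check: 29 · 73 = 2117.

29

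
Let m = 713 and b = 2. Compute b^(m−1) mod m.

2^1 ≡ 2 (mod 713)
2^2 ≡ 2^2 = 4 ≡ 4 (mod 713)
2^4 ≡ 4^2 = 16 ≡ 16 (mod 713)
2^8 ≡ 16^2 = 256 ≡ 256 (mod 713)
2^16 ≡ 256^2 = 65536 ≡ 653 (mod 713)
2^32 ≡ 653^2 = 426409 ≡ 35 (mod 713)
2^64 ≡ 35^2 = 1225 ≡ 512 (mod 713)
2^128 ≡ 512^2 = 262144 ≡ 473 (mod 713)
2^256 ≡ 473^2 = 223729 ≡ 560 (mod 713)
2^512 ≡ 560^2 = 313600 ≡ 593 (mod 713)
712 = 512 + 128 + 64 + 8 in binary powers of 2.
So 2^712 ≡ 593 · 473 · 512 · 256 ≡ 624 (mod 713).
Since 624 ≠ 1, base 2 is a Fermat witness: 713 is composite.

624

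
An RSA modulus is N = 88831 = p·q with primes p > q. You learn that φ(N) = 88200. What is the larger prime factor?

φ(n) = (p−1)(q−1) = n − (p+q) + 1, so p + q = 88831 − 88200 + 1 = 632.
p and q are the roots of t² − 632t + 88831 = 0.
Discriminant: 632² − 4·88831 = 399424 − 355324 = 44100; √44100 = 210.
q = (632 − 210)/2 = 211, p = (632 + 210)/2 = 421.
Check: 211 · 421 = 88831.

421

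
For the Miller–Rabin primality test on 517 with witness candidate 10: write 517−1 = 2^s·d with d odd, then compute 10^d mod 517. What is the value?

43

517 − 1 = 516 = 2^2 · 129, so d = 129.
10^1 ≡ 10 (mod 517)
10^2 ≡ 10^2 = 100 ≡ 100 (mod 517)
10^4 ≡ 100^2 = 10000 ≡ 177 (mod 517)
10^8 ≡ 177^2 = 31329 ≡ 309 (mod 517)
10^16 ≡ 309^2 = 95481 ≡ 353 (mod 517)
10^32 ≡ 353^2 = 124609 ≡ 12 (mod 517)
10^64 ≡ 12^2 = 144 ≡ 144 (mod 517)
10^128 ≡ 144^2 = 20736 ≡ 56 (mod 517)
129 = 128 + 1 in binary powers of 2.
So 10^129 ≡ 56 · 10 ≡ 43 (mod 517).
Squaring chain: 43 → 298; never reaches −1, so base 10 is a Miller–Rabin witness that 517 is composite.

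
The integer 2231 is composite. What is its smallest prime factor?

23

2231 is odd.
Digit sum 8, not divisible by 3.
Ends in 1: not divisible by 5.
7: 2231 = 7·318 + 5
11: 2231 = 11·202 + 9
13: 2231 = 13·171 + 8
17: 2231 = 17·131 + 4
19: 2231 = 19·117 + 8
23: 2231 = 23·97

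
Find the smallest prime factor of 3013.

3013 is odd.
Digit sum 7, not divisible by 3.
Ends in 3: not divisible by 5.
7: 3013 = 7·430 + 3
11: 3013 = 11·273 + 10
13: 3013 = 13·231 + 10
17: 3013 = 17·177 + 4
19: 3013 = 19·158 + 11
23: 3013 = 23·131

23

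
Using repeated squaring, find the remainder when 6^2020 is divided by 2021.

6^1 ≡ 6 (mod 2021)
6^2 ≡ 6^2 = 36 ≡ 36 (mod 2021)
6^4 ≡ 36^2 = 1296 ≡ 1296 (mod 2021)
6^8 ≡ 1296^2 = 1679616 ≡ 165 (mod 2021)
6^16 ≡ 165^2 = 27225 ≡ 952 (mod 2021)
6^32 ≡ 952^2 = 906304 ≡ 896 (mod 2021)
6^64 ≡ 896^2 = 802816 ≡ 479 (mod 2021)
6^128 ≡ 479^2 = 229441 ≡ 1068 (mod 2021)
6^256 ≡ 1068^2 = 1140624 ≡ 780 (mod 2021)
6^512 ≡ 780^2 = 608400 ≡ 79 (mod 2021)
6^1024 ≡ 79^2 = 6241 ≡ 178 (mod 2021)
2020 = 1024 + 512 + 256 + 128 + 64 + 32 + 4 in binary powers of 2.
So 6^2020 ≡ 178 · 79 · 780 · 1068 · 479 · 896 · 1296 ≡ 1511 (mod 2021).
Since 1511 ≠ 1, base 6 is a Fermat witness: 2021 is composite.

1511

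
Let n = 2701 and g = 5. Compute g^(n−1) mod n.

2554

5^1 ≡ 5 (mod 2701)
5^2 ≡ 5^2 = 25 ≡ 25 (mod 2701)
5^4 ≡ 25^2 = 625 ≡ 625 (mod 2701)
5^8 ≡ 625^2 = 390625 ≡ 1681 (mod 2701)
5^16 ≡ 1681^2 = 2825761 ≡ 515 (mod 2701)
5^32 ≡ 515^2 = 265225 ≡ 527 (mod 2701)
5^64 ≡ 527^2 = 277729 ≡ 2227 (mod 2701)
5^128 ≡ 2227^2 = 4959529 ≡ 493 (mod 2701)
5^256 ≡ 493^2 = 243049 ≡ 2660 (mod 2701)
5^512 ≡ 2660^2 = 7075600 ≡ 1681 (mod 2701)
5^1024 ≡ 1681^2 = 2825761 ≡ 515 (mod 2701)
5^2048 ≡ 515^2 = 265225 ≡ 527 (mod 2701)
2700 = 2048 + 512 + 128 + 8 + 4 in binary powers of 2.
So 5^2700 ≡ 527 · 1681 · 493 · 1681 · 625 ≡ 2554 (mod 2701).
Since 2554 ≠ 1, base 5 is a Fermat witness: 2701 is composite.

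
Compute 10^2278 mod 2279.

152

10^1 ≡ 10 (mod 2279)
10^2 ≡ 10^2 = 100 ≡ 100 (mod 2279)
10^4 ≡ 100^2 = 10000 ≡ 884 (mod 2279)
10^8 ≡ 884^2 = 781456 ≡ 2038 (mod 2279)
10^16 ≡ 2038^2 = 4153444 ≡ 1106 (mod 2279)
10^32 ≡ 1106^2 = 1223236 ≡ 1692 (mod 2279)
10^64 ≡ 1692^2 = 2862864 ≡ 440 (mod 2279)
10^128 ≡ 440^2 = 193600 ≡ 2164 (mod 2279)
10^256 ≡ 2164^2 = 4682896 ≡ 1830 (mod 2279)
10^512 ≡ 1830^2 = 3348900 ≡ 1049 (mod 2279)
10^1024 ≡ 1049^2 = 1100401 ≡ 1923 (mod 2279)
10^2048 ≡ 1923^2 = 3697929 ≡ 1391 (mod 2279)
2278 = 2048 + 128 + 64 + 32 + 4 + 2 in binary powers of 2.
So 10^2278 ≡ 1391 · 2164 · 440 · 1692 · 884 · 100 ≡ 152 (mod 2279).
Since 152 ≠ 1, base 10 is a Fermat witness: 2279 is composite.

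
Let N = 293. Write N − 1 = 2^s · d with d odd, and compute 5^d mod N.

138

293 − 1 = 292 = 2^2 · 73, so d = 73.
5^1 ≡ 5 (mod 293)
5^2 ≡ 5^2 = 25 ≡ 25 (mod 293)
5^4 ≡ 25^2 = 625 ≡ 39 (mod 293)
5^8 ≡ 39^2 = 1521 ≡ 56 (mod 293)
5^16 ≡ 56^2 = 3136 ≡ 206 (mod 293)
5^32 ≡ 206^2 = 42436 ≡ 244 (mod 293)
5^64 ≡ 244^2 = 59536 ≡ 57 (mod 293)
73 = 64 + 8 + 1 in binary powers of 2.
So 5^73 ≡ 57 · 56 · 5 ≡ 138 (mod 293).
Squaring chain: 138 → 292; reaches −1, so base 5 does not prove 293 composite.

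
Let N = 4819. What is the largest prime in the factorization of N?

4819 = 61 · 79
79 is prime.
So 4819 = 61 · 79; the largest prime factor is 79.

79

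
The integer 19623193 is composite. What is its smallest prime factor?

19623193 is odd.
Digit sum 34, not divisible by 3.
Ends in 3: not divisible by 5.
7: 19623193 = 7·2803313 + 2
11: 19623193 = 11·1783926 + 7
13: 19623193 = 13·1509476 + 5
17: 19623193 = 17·1154305 + 8
19: 19623193 = 19·1032799 + 12
23: 19623193 = 23·853182 + 7
29: 19623193 = 29·676661 + 24
31: 19623193 = 31·633006 + 7
37: 19623193 = 37·530356 + 21
41: 19623193 = 41·478614 + 19
43: 19623193 = 43·456353 + 14
47: 19623193 = 47·417514 + 35
53: 19623193 = 53·370248 + 49
59: 19623193 = 59·332596 + 29
61: 19623193 = 61·321691 + 42
67: 19623193 = 67·292883 + 32
71: 19623193 = 71·276383

71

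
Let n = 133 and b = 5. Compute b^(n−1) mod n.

64

5^1 ≡ 5 (mod 133)
5^2 ≡ 5^2 = 25 ≡ 25 (mod 133)
5^4 ≡ 25^2 = 625 ≡ 93 (mod 133)
5^8 ≡ 93^2 = 8649 ≡ 4 (mod 133)
5^16 ≡ 4^2 = 16 ≡ 16 (mod 133)
5^32 ≡ 16^2 = 256 ≡ 123 (mod 133)
5^64 ≡ 123^2 = 15129 ≡ 100 (mod 133)
5^128 ≡ 100^2 = 10000 ≡ 25 (mod 133)
132 = 128 + 4 in binary powers of 2.
So 5^132 ≡ 25 · 93 ≡ 64 (mod 133).
Since 64 ≠ 1, base 5 is a Fermat witness: 133 is composite.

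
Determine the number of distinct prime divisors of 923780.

6

923780 = 2^2 · 230945
230945 = 5 · 46189
46189 = 11 · 4199
4199 = 13 · 323
323 = 17 · 19
923780 = 2^2 · 5 · 11 · 13 · 17 · 19, which has 6 distinct prime factors.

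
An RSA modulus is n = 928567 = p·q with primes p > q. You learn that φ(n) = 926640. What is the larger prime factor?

φ(n) = (p−1)(q−1) = n − (p+q) + 1, so p + q = 928567 − 926640 + 1 = 1928.
p and q are the roots of t² − 1928t + 928567 = 0.
Discriminant: 1928² − 4·928567 = 3717184 − 3714268 = 2916; √2916 = 54.
q = (1928 − 54)/2 = 937, p = (1928 + 54)/2 = 991.
Check: 937 · 991 = 928567.

991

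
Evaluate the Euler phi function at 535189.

Factor: 535189 = 47 · 59 · 193.
φ(535189) = (47−1) · (59−1) · (193−1) = 46 · 58 · 192 = 512256.

512256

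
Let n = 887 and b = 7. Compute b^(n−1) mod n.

1

7^1 ≡ 7 (mod 887)
7^2 ≡ 7^2 = 49 ≡ 49 (mod 887)
7^4 ≡ 49^2 = 2401 ≡ 627 (mod 887)
7^8 ≡ 627^2 = 393129 ≡ 188 (mod 887)
7^16 ≡ 188^2 = 35344 ≡ 751 (mod 887)
7^32 ≡ 751^2 = 564001 ≡ 756 (mod 887)
7^64 ≡ 756^2 = 571536 ≡ 308 (mod 887)
7^128 ≡ 308^2 = 94864 ≡ 842 (mod 887)
7^256 ≡ 842^2 = 708964 ≡ 251 (mod 887)
7^512 ≡ 251^2 = 63001 ≡ 24 (mod 887)
886 = 512 + 256 + 64 + 32 + 16 + 4 + 2 in binary powers of 2.
So 7^886 ≡ 24 · 251 · 308 · 756 · 751 · 627 · 49 ≡ 1 (mod 887).
Since the result is 1, base 7 gives no evidence that 887 is composite.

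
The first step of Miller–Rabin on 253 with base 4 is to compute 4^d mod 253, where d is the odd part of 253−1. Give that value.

9

253 − 1 = 252 = 2^2 · 63, so d = 63.
4^1 ≡ 4 (mod 253)
4^2 ≡ 4^2 = 16 ≡ 16 (mod 253)
4^4 ≡ 16^2 = 256 ≡ 3 (mod 253)
4^8 ≡ 3^2 = 9 ≡ 9 (mod 253)
4^16 ≡ 9^2 = 81 ≡ 81 (mod 253)
4^32 ≡ 81^2 = 6561 ≡ 236 (mod 253)
63 = 32 + 16 + 8 + 4 + 2 + 1 in binary powers of 2.
So 4^63 ≡ 236 · 81 · 9 · 3 · 16 · 4 ≡ 9 (mod 253).
Squaring chain: 9 → 81; never reaches −1, so base 4 is a Miller–Rabin witness that 253 is composite.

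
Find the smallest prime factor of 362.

2

362 is even: 2 divides it.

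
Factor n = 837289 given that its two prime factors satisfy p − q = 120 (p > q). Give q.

Since p = q + 120, we have 837289 = q(q + 120), so q² + 120q − 837289 = 0.
Discriminant: 120² + 4·837289 = 14400 + 3349156 = 3363556; √3363556 = 1834.
q = (−120 + 1834)/2 = 857, and p = q + 120 = 977.
Check: 857 · 977 = 837289.

857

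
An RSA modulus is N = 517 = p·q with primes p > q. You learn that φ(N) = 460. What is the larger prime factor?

φ(n) = (p−1)(q−1) = n − (p+q) + 1, so p + q = 517 − 460 + 1 = 58.
p and q are the roots of t² − 58t + 517 = 0.
Discriminant: 58² − 4·517 = 3364 − 2068 = 1296; √1296 = 36.
q = (58 − 36)/2 = 11, p = (58 + 36)/2 = 47.
Check: 11 · 47 = 517.

47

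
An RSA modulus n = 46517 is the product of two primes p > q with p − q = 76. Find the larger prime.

257

Since p = q + 76, we have 46517 = q(q + 76), so q² + 76q − 46517 = 0.
Discriminant: 76² + 4·46517 = 5776 + 186068 = 191844; √191844 = 438.
q = (−76 + 438)/2 = 181, and p = q + 76 = 257.
Check: 181 · 257 = 46517.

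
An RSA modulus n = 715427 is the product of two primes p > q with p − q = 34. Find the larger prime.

863

Since p = q + 34, we have 715427 = q(q + 34), so q² + 34q − 715427 = 0.
Discriminant: 34² + 4·715427 = 1156 + 2861708 = 2862864; √2862864 = 1692.
q = (−34 + 1692)/2 = 829, and p = q + 34 = 863.
Check: 829 · 863 = 715427.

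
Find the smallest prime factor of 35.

35 is odd.
Digit sum 8, not divisible by 3.
Ends in 5: divisible by 5.

5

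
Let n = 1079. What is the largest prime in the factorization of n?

83

1079 = 13 · 83
83 is prime.
So 1079 = 13 · 83; the largest prime factor is 83.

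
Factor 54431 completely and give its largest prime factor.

79

54431 = 13 · 4187
4187 = 53 · 79
79 is prime.
So 54431 = 13 · 53 · 79; the largest prime factor is 79.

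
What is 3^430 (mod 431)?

3^1 ≡ 3 (mod 431)
3^2 ≡ 3^2 = 9 ≡ 9 (mod 431)
3^4 ≡ 9^2 = 81 ≡ 81 (mod 431)
3^8 ≡ 81^2 = 6561 ≡ 96 (mod 431)
3^16 ≡ 96^2 = 9216 ≡ 165 (mod 431)
3^32 ≡ 165^2 = 27225 ≡ 72 (mod 431)
3^64 ≡ 72^2 = 5184 ≡ 12 (mod 431)
3^128 ≡ 12^2 = 144 ≡ 144 (mod 431)
3^256 ≡ 144^2 = 20736 ≡ 48 (mod 431)
430 = 256 + 128 + 32 + 8 + 4 + 2 in binary powers of 2.
So 3^430 ≡ 48 · 144 · 72 · 96 · 81 · 9 ≡ 1 (mod 431).
Since the result is 1, base 3 gives no evidence that 431 is composite.

1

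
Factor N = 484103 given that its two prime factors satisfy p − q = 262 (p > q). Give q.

577

Since p = q + 262, we have 484103 = q(q + 262), so q² + 262q − 484103 = 0.
Discriminant: 262² + 4·484103 = 68644 + 1936412 = 2005056; √2005056 = 1416.
q = (−262 + 1416)/2 = 577, and p = q + 262 = 839.
Check: 577 · 839 = 484103.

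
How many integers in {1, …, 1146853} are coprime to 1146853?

1106448

Factor: 1146853 = 43 · 149 · 179.
φ(1146853) = (43−1) · (149−1) · (179−1) = 42 · 148 · 178 = 1106448.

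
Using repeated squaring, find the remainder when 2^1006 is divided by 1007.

2^1 ≡ 2 (mod 1007)
2^2 ≡ 2^2 = 4 ≡ 4 (mod 1007)
2^4 ≡ 4^2 = 16 ≡ 16 (mod 1007)
2^8 ≡ 16^2 = 256 ≡ 256 (mod 1007)
2^16 ≡ 256^2 = 65536 ≡ 81 (mod 1007)
2^32 ≡ 81^2 = 6561 ≡ 519 (mod 1007)
2^64 ≡ 519^2 = 269361 ≡ 492 (mod 1007)
2^128 ≡ 492^2 = 242064 ≡ 384 (mod 1007)
2^256 ≡ 384^2 = 147456 ≡ 434 (mod 1007)
2^512 ≡ 434^2 = 188356 ≡ 47 (mod 1007)
1006 = 512 + 256 + 128 + 64 + 32 + 8 + 4 + 2 in binary powers of 2.
So 2^1006 ≡ 47 · 434 · 384 · 492 · 519 · 256 · 16 · 4 ≡ 271 (mod 1007).
Since 271 ≠ 1, base 2 is a Fermat witness: 1007 is composite.

271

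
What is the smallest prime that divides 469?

469 is odd.
Digit sum 19, not divisible by 3.
Ends in 9: not divisible by 5.
7: 469 = 7·67

7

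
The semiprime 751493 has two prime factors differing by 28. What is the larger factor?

881

Since p = q + 28, we have 751493 = q(q + 28), so q² + 28q − 751493 = 0.
Discriminant: 28² + 4·751493 = 784 + 3005972 = 3006756; √3006756 = 1734.
q = (−28 + 1734)/2 = 853, and p = q + 28 = 881.
Check: 853 · 881 = 751493.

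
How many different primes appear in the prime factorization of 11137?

11137 = 7 · 1591
1591 = 37 · 43
11137 = 7 · 37 · 43, which has 3 distinct prime factors.

3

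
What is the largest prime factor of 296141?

296141 = 43 · 6887
6887 = 71 · 97
97 is prime.
So 296141 = 43 · 71 · 97; the largest prime factor is 97.

97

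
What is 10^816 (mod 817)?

10^1 ≡ 10 (mod 817)
10^2 ≡ 10^2 = 100 ≡ 100 (mod 817)
10^4 ≡ 100^2 = 10000 ≡ 196 (mod 817)
10^8 ≡ 196^2 = 38416 ≡ 17 (mod 817)
10^16 ≡ 17^2 = 289 ≡ 289 (mod 817)
10^32 ≡ 289^2 = 83521 ≡ 187 (mod 817)
10^64 ≡ 187^2 = 34969 ≡ 655 (mod 817)
10^128 ≡ 655^2 = 429025 ≡ 100 (mod 817)
10^256 ≡ 100^2 = 10000 ≡ 196 (mod 817)
10^512 ≡ 196^2 = 38416 ≡ 17 (mod 817)
816 = 512 + 256 + 32 + 16 in binary powers of 2.
So 10^816 ≡ 17 · 196 · 187 · 289 ≡ 391 (mod 817).
Since 391 ≠ 1, base 10 is a Fermat witness: 817 is composite.

391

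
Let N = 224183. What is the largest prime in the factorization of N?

83

224183 = 37 · 6059
6059 = 73 · 83
83 is prime.
So 224183 = 37 · 73 · 83; the largest prime factor is 83.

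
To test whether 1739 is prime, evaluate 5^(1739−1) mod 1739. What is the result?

5^1 ≡ 5 (mod 1739)
5^2 ≡ 5^2 = 25 ≡ 25 (mod 1739)
5^4 ≡ 25^2 = 625 ≡ 625 (mod 1739)
5^8 ≡ 625^2 = 390625 ≡ 1089 (mod 1739)
5^16 ≡ 1089^2 = 1185921 ≡ 1662 (mod 1739)
5^32 ≡ 1662^2 = 2762244 ≡ 712 (mod 1739)
5^64 ≡ 712^2 = 506944 ≡ 895 (mod 1739)
5^128 ≡ 895^2 = 801025 ≡ 1085 (mod 1739)
5^256 ≡ 1085^2 = 1177225 ≡ 1661 (mod 1739)
5^512 ≡ 1661^2 = 2758921 ≡ 867 (mod 1739)
5^1024 ≡ 867^2 = 751689 ≡ 441 (mod 1739)
1738 = 1024 + 512 + 128 + 64 + 8 + 2 in binary powers of 2.
So 5^1738 ≡ 441 · 867 · 1085 · 895 · 1089 · 25 ≡ 474 (mod 1739).
Since 474 ≠ 1, base 5 is a Fermat witness: 1739 is composite.

474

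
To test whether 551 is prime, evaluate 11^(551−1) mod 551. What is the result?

11^1 ≡ 11 (mod 551)
11^2 ≡ 11^2 = 121 ≡ 121 (mod 551)
11^4 ≡ 121^2 = 14641 ≡ 315 (mod 551)
11^8 ≡ 315^2 = 99225 ≡ 45 (mod 551)
11^16 ≡ 45^2 = 2025 ≡ 372 (mod 551)
11^32 ≡ 372^2 = 138384 ≡ 83 (mod 551)
11^64 ≡ 83^2 = 6889 ≡ 277 (mod 551)
11^128 ≡ 277^2 = 76729 ≡ 140 (mod 551)
11^256 ≡ 140^2 = 19600 ≡ 315 (mod 551)
11^512 ≡ 315^2 = 99225 ≡ 45 (mod 551)
550 = 512 + 32 + 4 + 2 in binary powers of 2.
So 11^550 ≡ 45 · 83 · 315 · 121 ≡ 410 (mod 551).
Since 410 ≠ 1, base 11 is a Fermat witness: 551 is composite.

410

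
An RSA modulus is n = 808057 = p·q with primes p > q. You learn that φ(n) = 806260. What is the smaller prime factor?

φ(n) = (p−1)(q−1) = n − (p+q) + 1, so p + q = 808057 − 806260 + 1 = 1798.
p and q are the roots of t² − 1798t + 808057 = 0.
Discriminant: 1798² − 4·808057 = 3232804 − 3232228 = 576; √576 = 24.
q = (1798 − 24)/2 = 887, p = (1798 + 24)/2 = 911.
Check: 887 · 911 = 808057.

887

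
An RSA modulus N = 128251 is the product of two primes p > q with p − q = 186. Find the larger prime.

463

Since p = q + 186, we have 128251 = q(q + 186), so q² + 186q − 128251 = 0.
Discriminant: 186² + 4·128251 = 34596 + 513004 = 547600; √547600 = 740.
q = (−186 + 740)/2 = 277, and p = q + 186 = 463.
Check: 277 · 463 = 128251.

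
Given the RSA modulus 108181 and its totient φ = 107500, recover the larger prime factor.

431

φ(n) = (p−1)(q−1) = n − (p+q) + 1, so p + q = 108181 − 107500 + 1 = 682.
p and q are the roots of t² − 682t + 108181 = 0.
Discriminant: 682² − 4·108181 = 465124 − 432724 = 32400; √32400 = 180.
q = (682 − 180)/2 = 251, p = (682 + 180)/2 = 431.
Check: 251 · 431 = 108181.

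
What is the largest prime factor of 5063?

5063 = 61 · 83
83 is prime.
So 5063 = 61 · 83; the largest prime factor is 83.

83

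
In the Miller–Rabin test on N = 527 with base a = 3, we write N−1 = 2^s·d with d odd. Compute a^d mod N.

11

527 − 1 = 526 = 2^1 · 263, so d = 263.
3^1 ≡ 3 (mod 527)
3^2 ≡ 3^2 = 9 ≡ 9 (mod 527)
3^4 ≡ 9^2 = 81 ≡ 81 (mod 527)
3^8 ≡ 81^2 = 6561 ≡ 237 (mod 527)
3^16 ≡ 237^2 = 56169 ≡ 307 (mod 527)
3^32 ≡ 307^2 = 94249 ≡ 443 (mod 527)
3^64 ≡ 443^2 = 196249 ≡ 205 (mod 527)
3^128 ≡ 205^2 = 42025 ≡ 392 (mod 527)
3^256 ≡ 392^2 = 153664 ≡ 307 (mod 527)
263 = 256 + 4 + 2 + 1 in binary powers of 2.
So 3^263 ≡ 307 · 81 · 9 · 3 ≡ 11 (mod 527).
Squaring chain: 11; never reaches −1, so base 3 is a Miller–Rabin witness that 527 is composite.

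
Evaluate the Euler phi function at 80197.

Factor: 80197 = 13 · 31 · 199.
φ(80197) = (13−1) · (31−1) · (199−1) = 12 · 30 · 198 = 71280.

71280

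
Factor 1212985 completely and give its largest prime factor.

1212985 = 5 · 242597
242597 = 41 · 5917
5917 = 61 · 97
97 is prime.
So 1212985 = 5 · 41 · 61 · 97; the largest prime factor is 97.

97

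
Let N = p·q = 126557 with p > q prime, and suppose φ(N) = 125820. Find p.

φ(n) = (p−1)(q−1) = n − (p+q) + 1, so p + q = 126557 − 125820 + 1 = 738.
p and q are the roots of t² − 738t + 126557 = 0.
Discriminant: 738² − 4·126557 = 544644 − 506228 = 38416; √38416 = 196.
q = (738 − 196)/2 = 271, p = (738 + 196)/2 = 467.
Check: 271 · 467 = 126557.

467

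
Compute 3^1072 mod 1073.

3^1 ≡ 3 (mod 1073)
3^2 ≡ 3^2 = 9 ≡ 9 (mod 1073)
3^4 ≡ 9^2 = 81 ≡ 81 (mod 1073)
3^8 ≡ 81^2 = 6561 ≡ 123 (mod 1073)
3^16 ≡ 123^2 = 15129 ≡ 107 (mod 1073)
3^32 ≡ 107^2 = 11449 ≡ 719 (mod 1073)
3^64 ≡ 719^2 = 516961 ≡ 848 (mod 1073)
3^128 ≡ 848^2 = 719104 ≡ 194 (mod 1073)
3^256 ≡ 194^2 = 37636 ≡ 81 (mod 1073)
3^512 ≡ 81^2 = 6561 ≡ 123 (mod 1073)
3^1024 ≡ 123^2 = 15129 ≡ 107 (mod 1073)
1072 = 1024 + 32 + 16 in binary powers of 2.
So 3^1072 ≡ 107 · 719 · 107 ≡ 848 (mod 1073).
Since 848 ≠ 1, base 3 is a Fermat witness: 1073 is composite.

848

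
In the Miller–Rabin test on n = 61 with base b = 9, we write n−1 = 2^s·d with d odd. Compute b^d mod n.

61 − 1 = 60 = 2^2 · 15, so d = 15.
9^1 ≡ 9 (mod 61)
9^2 ≡ 9^2 = 81 ≡ 20 (mod 61)
9^4 ≡ 20^2 = 400 ≡ 34 (mod 61)
9^8 ≡ 34^2 = 1156 ≡ 58 (mod 61)
15 = 8 + 4 + 2 + 1 in binary powers of 2.
So 9^15 ≡ 58 · 34 · 20 · 9 ≡ 1 (mod 61).
Since 9^d ≡ 1 (mod 61), base 9 does not prove 61 composite.

1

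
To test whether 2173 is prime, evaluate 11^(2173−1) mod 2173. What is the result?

11^1 ≡ 11 (mod 2173)
11^2 ≡ 11^2 = 121 ≡ 121 (mod 2173)
11^4 ≡ 121^2 = 14641 ≡ 1603 (mod 2173)
11^8 ≡ 1603^2 = 2569609 ≡ 1123 (mod 2173)
11^16 ≡ 1123^2 = 1261129 ≡ 789 (mod 2173)
11^32 ≡ 789^2 = 622521 ≡ 1043 (mod 2173)
11^64 ≡ 1043^2 = 1087849 ≡ 1349 (mod 2173)
11^128 ≡ 1349^2 = 1819801 ≡ 1000 (mod 2173)
11^256 ≡ 1000^2 = 1000000 ≡ 420 (mod 2173)
11^512 ≡ 420^2 = 176400 ≡ 387 (mod 2173)
11^1024 ≡ 387^2 = 149769 ≡ 2005 (mod 2173)
11^2048 ≡ 2005^2 = 4020025 ≡ 2148 (mod 2173)
2172 = 2048 + 64 + 32 + 16 + 8 + 4 in binary powers of 2.
So 11^2172 ≡ 2148 · 1349 · 1043 · 789 · 1123 · 1603 ≡ 1950 (mod 2173).
Since 1950 ≠ 1, base 11 is a Fermat witness: 2173 is composite.

1950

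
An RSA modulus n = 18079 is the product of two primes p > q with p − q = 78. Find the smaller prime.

Since p = q + 78, we have 18079 = q(q + 78), so q² + 78q − 18079 = 0.
Discriminant: 78² + 4·18079 = 6084 + 72316 = 78400; √78400 = 280.
q = (−78 + 280)/2 = 101, and p = q + 78 = 179.
Check: 101 · 179 = 18079.

101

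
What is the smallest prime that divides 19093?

19093 is odd.
Digit sum 22, not divisible by 3.
Ends in 3: not divisible by 5.
7: 19093 = 7·2727 + 4
11: 19093 = 11·1735 + 8
13: 19093 = 13·1468 + 9
17: 19093 = 17·1123 + 2
19: 19093 = 19·1004 + 17
23: 19093 = 23·830 + 3
29: 19093 = 29·658 + 11
31: 19093 = 31·615 + 28
37: 19093 = 37·516 + 1
41: 19093 = 41·465 + 28
43: 19093 = 43·444 + 1
47: 19093 = 47·406 + 11
53: 19093 = 53·360 + 13
59: 19093 = 59·323 + 36
61: 19093 = 61·313

61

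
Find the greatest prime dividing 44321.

44321 = 23 · 1927
1927 = 41 · 47
47 is prime.
So 44321 = 23 · 41 · 47; the largest prime factor is 47.

47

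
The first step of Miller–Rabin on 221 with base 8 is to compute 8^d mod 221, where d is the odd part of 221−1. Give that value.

83

221 − 1 = 220 = 2^2 · 55, so d = 55.
8^1 ≡ 8 (mod 221)
8^2 ≡ 8^2 = 64 ≡ 64 (mod 221)
8^4 ≡ 64^2 = 4096 ≡ 118 (mod 221)
8^8 ≡ 118^2 = 13924 ≡ 1 (mod 221)
8^16 ≡ 1^2 = 1 ≡ 1 (mod 221)
8^32 ≡ 1^2 = 1 ≡ 1 (mod 221)
55 = 32 + 16 + 4 + 2 + 1 in binary powers of 2.
So 8^55 ≡ 1 · 1 · 118 · 64 · 8 ≡ 83 (mod 221).
Squaring chain: 83 → 38; never reaches −1, so base 8 is a Miller–Rabin witness that 221 is composite.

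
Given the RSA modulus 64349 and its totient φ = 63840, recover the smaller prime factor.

229

φ(n) = (p−1)(q−1) = n − (p+q) + 1, so p + q = 64349 − 63840 + 1 = 510.
p and q are the roots of t² − 510t + 64349 = 0.
Discriminant: 510² − 4·64349 = 260100 − 257396 = 2704; √2704 = 52.
q = (510 − 52)/2 = 229, p = (510 + 52)/2 = 281.
Check: 229 · 281 = 64349.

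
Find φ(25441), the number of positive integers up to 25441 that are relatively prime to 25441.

Factor: 25441 = 13 · 19 · 103.
φ(25441) = (13−1) · (19−1) · (103−1) = 12 · 18 · 102 = 22032.

22032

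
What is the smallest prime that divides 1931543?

67

1931543 is odd.
Digit sum 26, not divisible by 3.
Ends in 3: not divisible by 5.
7: 1931543 = 7·275934 + 5
11: 1931543 = 11·175594 + 9
13: 1931543 = 13·148580 + 3
17: 1931543 = 17·113620 + 3
19: 1931543 = 19·101660 + 3
23: 1931543 = 23·83980 + 3
29: 1931543 = 29·66604 + 27
31: 1931543 = 31·62307 + 26
37: 1931543 = 37·52203 + 32
41: 1931543 = 41·47110 + 33
43: 1931543 = 43·44919 + 26
47: 1931543 = 47·41096 + 31
53: 1931543 = 53·36444 + 11
59: 1931543 = 59·32738 + 1
61: 1931543 = 61·31664 + 39
67: 1931543 = 67·28829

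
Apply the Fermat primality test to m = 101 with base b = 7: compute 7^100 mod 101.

7^1 ≡ 7 (mod 101)
7^2 ≡ 7^2 = 49 ≡ 49 (mod 101)
7^4 ≡ 49^2 = 2401 ≡ 78 (mod 101)
7^8 ≡ 78^2 = 6084 ≡ 24 (mod 101)
7^16 ≡ 24^2 = 576 ≡ 71 (mod 101)
7^32 ≡ 71^2 = 5041 ≡ 92 (mod 101)
7^64 ≡ 92^2 = 8464 ≡ 81 (mod 101)
100 = 64 + 32 + 4 in binary powers of 2.
So 7^100 ≡ 81 · 92 · 78 ≡ 1 (mod 101).
Since the result is 1, base 7 gives no evidence that 101 is composite.

1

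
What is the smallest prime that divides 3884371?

37

3884371 is odd.
Digit sum 34, not divisible by 3.
Ends in 1: not divisible by 5.
7: 3884371 = 7·554910 + 1
11: 3884371 = 11·353124 + 7
13: 3884371 = 13·298797 + 10
17: 3884371 = 17·228492 + 7
19: 3884371 = 19·204440 + 11
23: 3884371 = 23·168885 + 16
29: 3884371 = 29·133943 + 24
31: 3884371 = 31·125302 + 9
37: 3884371 = 37·104983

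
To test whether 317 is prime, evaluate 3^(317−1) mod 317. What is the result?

3^1 ≡ 3 (mod 317)
3^2 ≡ 3^2 = 9 ≡ 9 (mod 317)
3^4 ≡ 9^2 = 81 ≡ 81 (mod 317)
3^8 ≡ 81^2 = 6561 ≡ 221 (mod 317)
3^16 ≡ 221^2 = 48841 ≡ 23 (mod 317)
3^32 ≡ 23^2 = 529 ≡ 212 (mod 317)
3^64 ≡ 212^2 = 44944 ≡ 247 (mod 317)
3^128 ≡ 247^2 = 61009 ≡ 145 (mod 317)
3^256 ≡ 145^2 = 21025 ≡ 103 (mod 317)
316 = 256 + 32 + 16 + 8 + 4 in binary powers of 2.
So 3^316 ≡ 103 · 212 · 23 · 221 · 81 ≡ 1 (mod 317).
Since the result is 1, base 3 gives no evidence that 317 is composite.

1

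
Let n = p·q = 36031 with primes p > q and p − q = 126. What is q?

137

Since p = q + 126, we have 36031 = q(q + 126), so q² + 126q − 36031 = 0.
Discriminant: 126² + 4·36031 = 15876 + 144124 = 160000; √160000 = 400.
q = (−126 + 400)/2 = 137, and p = q + 126 = 263.
Check: 137 · 263 = 36031.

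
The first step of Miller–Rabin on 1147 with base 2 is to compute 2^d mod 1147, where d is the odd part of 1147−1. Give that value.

1124

1147 − 1 = 1146 = 2^1 · 573, so d = 573.
2^1 ≡ 2 (mod 1147)
2^2 ≡ 2^2 = 4 ≡ 4 (mod 1147)
2^4 ≡ 4^2 = 16 ≡ 16 (mod 1147)
2^8 ≡ 16^2 = 256 ≡ 256 (mod 1147)
2^16 ≡ 256^2 = 65536 ≡ 157 (mod 1147)
2^32 ≡ 157^2 = 24649 ≡ 562 (mod 1147)
2^64 ≡ 562^2 = 315844 ≡ 419 (mod 1147)
2^128 ≡ 419^2 = 175561 ≡ 70 (mod 1147)
2^256 ≡ 70^2 = 4900 ≡ 312 (mod 1147)
2^512 ≡ 312^2 = 97344 ≡ 996 (mod 1147)
573 = 512 + 32 + 16 + 8 + 4 + 1 in binary powers of 2.
So 2^573 ≡ 996 · 562 · 157 · 256 · 16 · 2 ≡ 1124 (mod 1147).
Squaring chain: 1124; never reaches −1, so base 2 is a Miller–Rabin witness that 1147 is composite.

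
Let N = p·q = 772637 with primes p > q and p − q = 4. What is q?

877

Since p = q + 4, we have 772637 = q(q + 4), so q² + 4q − 772637 = 0.
Discriminant: 4² + 4·772637 = 16 + 3090548 = 3090564; √3090564 = 1758.
q = (−4 + 1758)/2 = 877, and p = q + 4 = 881.
Check: 877 · 881 = 772637.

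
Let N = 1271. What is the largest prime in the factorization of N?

1271 = 31 · 41
41 is prime.
So 1271 = 31 · 41; the largest prime factor is 41.

41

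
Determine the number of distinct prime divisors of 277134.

6

277134 = 2 · 138567
138567 = 3 · 46189
46189 = 11 · 4199
4199 = 13 · 323
323 = 17 · 19
277134 = 2 · 3 · 11 · 13 · 17 · 19, which has 6 distinct prime factors.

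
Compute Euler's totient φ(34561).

30528

Factor: 34561 = 17 · 19 · 107.
φ(34561) = (17−1) · (19−1) · (107−1) = 16 · 18 · 106 = 30528.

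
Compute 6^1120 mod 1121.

6^1 ≡ 6 (mod 1121)
6^2 ≡ 6^2 = 36 ≡ 36 (mod 1121)
6^4 ≡ 36^2 = 1296 ≡ 175 (mod 1121)
6^8 ≡ 175^2 = 30625 ≡ 358 (mod 1121)
6^16 ≡ 358^2 = 128164 ≡ 370 (mod 1121)
6^32 ≡ 370^2 = 136900 ≡ 138 (mod 1121)
6^64 ≡ 138^2 = 19044 ≡ 1108 (mod 1121)
6^128 ≡ 1108^2 = 1227664 ≡ 169 (mod 1121)
6^256 ≡ 169^2 = 28561 ≡ 536 (mod 1121)
6^512 ≡ 536^2 = 287296 ≡ 320 (mod 1121)
6^1024 ≡ 320^2 = 102400 ≡ 389 (mod 1121)
1120 = 1024 + 64 + 32 in binary powers of 2.
So 6^1120 ≡ 389 · 1108 · 138 ≡ 517 (mod 1121).
Since 517 ≠ 1, base 6 is a Fermat witness: 1121 is composite.

517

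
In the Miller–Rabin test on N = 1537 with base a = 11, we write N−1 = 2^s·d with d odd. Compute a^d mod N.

1331

1537 − 1 = 1536 = 2^9 · 3, so d = 3.
11^1 ≡ 11 (mod 1537)
11^2 ≡ 11^2 = 121 ≡ 121 (mod 1537)
3 = 2 + 1 in binary powers of 2.
So 11^3 ≡ 121 · 11 ≡ 1331 (mod 1537).
Squaring chain: 1331 → 937 → 342 → 152 → 49 → 864 → 1051 → 1035 → 1473; never reaches −1, so base 11 is a Miller–Rabin witness that 1537 is composite.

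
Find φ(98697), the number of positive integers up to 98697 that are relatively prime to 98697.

65072

Factor: 98697 = 3 · 167 · 197.
φ(98697) = (3−1) · (167−1) · (197−1) = 2 · 166 · 196 = 65072.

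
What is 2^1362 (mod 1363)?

2^1 ≡ 2 (mod 1363)
2^2 ≡ 2^2 = 4 ≡ 4 (mod 1363)
2^4 ≡ 4^2 = 16 ≡ 16 (mod 1363)
2^8 ≡ 16^2 = 256 ≡ 256 (mod 1363)
2^16 ≡ 256^2 = 65536 ≡ 112 (mod 1363)
2^32 ≡ 112^2 = 12544 ≡ 277 (mod 1363)
2^64 ≡ 277^2 = 76729 ≡ 401 (mod 1363)
2^128 ≡ 401^2 = 160801 ≡ 1330 (mod 1363)
2^256 ≡ 1330^2 = 1768900 ≡ 1089 (mod 1363)
2^512 ≡ 1089^2 = 1185921 ≡ 111 (mod 1363)
2^1024 ≡ 111^2 = 12321 ≡ 54 (mod 1363)
1362 = 1024 + 256 + 64 + 16 + 2 in binary powers of 2.
So 2^1362 ≡ 54 · 1089 · 401 · 112 · 4 ≡ 361 (mod 1363).
Since 361 ≠ 1, base 2 is a Fermat witness: 1363 is composite.

361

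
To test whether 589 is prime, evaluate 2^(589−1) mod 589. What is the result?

163

2^1 ≡ 2 (mod 589)
2^2 ≡ 2^2 = 4 ≡ 4 (mod 589)
2^4 ≡ 4^2 = 16 ≡ 16 (mod 589)
2^8 ≡ 16^2 = 256 ≡ 256 (mod 589)
2^16 ≡ 256^2 = 65536 ≡ 157 (mod 589)
2^32 ≡ 157^2 = 24649 ≡ 500 (mod 589)
2^64 ≡ 500^2 = 250000 ≡ 264 (mod 589)
2^128 ≡ 264^2 = 69696 ≡ 194 (mod 589)
2^256 ≡ 194^2 = 37636 ≡ 529 (mod 589)
2^512 ≡ 529^2 = 279841 ≡ 66 (mod 589)
588 = 512 + 64 + 8 + 4 in binary powers of 2.
So 2^588 ≡ 66 · 264 · 256 · 16 ≡ 163 (mod 589).
Since 163 ≠ 1, base 2 is a Fermat witness: 589 is composite.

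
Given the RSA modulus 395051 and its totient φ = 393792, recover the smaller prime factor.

587

φ(n) = (p−1)(q−1) = n − (p+q) + 1, so p + q = 395051 − 393792 + 1 = 1260.
p and q are the roots of t² − 1260t + 395051 = 0.
Discriminant: 1260² − 4·395051 = 1587600 − 1580204 = 7396; √7396 = 86.
q = (1260 − 86)/2 = 587, p = (1260 + 86)/2 = 673.
Check: 587 · 673 = 395051.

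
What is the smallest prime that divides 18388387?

18388387 is odd.
Digit sum 46, not divisible by 3.
Ends in 7: not divisible by 5.
7: 18388387 = 7·2626912 + 3
11: 18388387 = 11·1671671 + 6
13: 18388387 = 13·1414491 + 4
17: 18388387 = 17·1081669 + 14
19: 18388387 = 19·967809 + 16
23: 18388387 = 23·799495 + 2
29: 18388387 = 29·634082 + 9
31: 18388387 = 31·593173 + 24
37: 18388387 = 37·496983 + 16
41: 18388387 = 41·448497 + 10
43: 18388387 = 43·427636 + 39
47: 18388387 = 47·391242 + 13
53: 18388387 = 53·346950 + 37
59: 18388387 = 59·311667 + 34
61: 18388387 = 61·301448 + 59
67: 18388387 = 67·274453 + 36
71: 18388387 = 71·258991 + 26
73: 18388387 = 73·251895 + 52
79: 18388387 = 79·232764 + 31
83: 18388387 = 83·221546 + 69
89: 18388387 = 89·206611 + 8
97: 18388387 = 97·189571

97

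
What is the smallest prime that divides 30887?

67

30887 is odd.
Digit sum 26, not divisible by 3.
Ends in 7: not divisible by 5.
7: 30887 = 7·4412 + 3
11: 30887 = 11·2807 + 10
13: 30887 = 13·2375 + 12
17: 30887 = 17·1816 + 15
19: 30887 = 19·1625 + 12
23: 30887 = 23·1342 + 21
29: 30887 = 29·1065 + 2
31: 30887 = 31·996 + 11
37: 30887 = 37·834 + 29
41: 30887 = 41·753 + 14
43: 30887 = 43·718 + 13
47: 30887 = 47·657 + 8
53: 30887 = 53·582 + 41
59: 30887 = 59·523 + 30
61: 30887 = 61·506 + 21
67: 30887 = 67·461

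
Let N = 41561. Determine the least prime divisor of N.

41561 is odd.
Digit sum 17, not divisible by 3.
Ends in 1: not divisible by 5.
7: 41561 = 7·5937 + 2
11: 41561 = 11·3778 + 3
13: 41561 = 13·3197

13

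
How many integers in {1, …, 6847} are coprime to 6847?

Factor: 6847 = 41 · 167.
φ(6847) = (41−1) · (167−1) = 40 · 166 = 6640.

6640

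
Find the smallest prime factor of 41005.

5

41005 is odd.
Digit sum 10, not divisible by 3.
Ends in 5: divisible by 5.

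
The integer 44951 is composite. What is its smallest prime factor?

44951 is odd.
Digit sum 23, not divisible by 3.
Ends in 1: not divisible by 5.
7: 44951 = 7·6421 + 4
11: 44951 = 11·4086 + 5
13: 44951 = 13·3457 + 10
17: 44951 = 17·2644 + 3
19: 44951 = 19·2365 + 16
23: 44951 = 23·1954 + 9
29: 44951 = 29·1550 + 1
31: 44951 = 31·1450 + 1
37: 44951 = 37·1214 + 33
41: 44951 = 41·1096 + 15
43: 44951 = 43·1045 + 16
47: 44951 = 47·956 + 19
53: 44951 = 53·848 + 7
59: 44951 = 59·761 + 52
61: 44951 = 61·736 + 55
67: 44951 = 67·670 + 61
71: 44951 = 71·633 + 8
73: 44951 = 73·615 + 56
79: 44951 = 79·569

79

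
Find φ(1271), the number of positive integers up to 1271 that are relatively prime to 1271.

Factor: 1271 = 31 · 41.
φ(1271) = (31−1) · (41−1) = 30 · 40 = 1200.

1200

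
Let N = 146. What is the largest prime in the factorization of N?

146 = 2 · 73
73 is prime.
So 146 = 2 · 73; the largest prime factor is 73.

73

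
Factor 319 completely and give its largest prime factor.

319 = 11 · 29
29 is prime.
So 319 = 11 · 29; the largest prime factor is 29.

29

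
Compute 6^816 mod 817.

87

6^1 ≡ 6 (mod 817)
6^2 ≡ 6^2 = 36 ≡ 36 (mod 817)
6^4 ≡ 36^2 = 1296 ≡ 479 (mod 817)
6^8 ≡ 479^2 = 229441 ≡ 681 (mod 817)
6^16 ≡ 681^2 = 463761 ≡ 522 (mod 817)
6^32 ≡ 522^2 = 272484 ≡ 423 (mod 817)
6^64 ≡ 423^2 = 178929 ≡ 6 (mod 817)
6^128 ≡ 6^2 = 36 ≡ 36 (mod 817)
6^256 ≡ 36^2 = 1296 ≡ 479 (mod 817)
6^512 ≡ 479^2 = 229441 ≡ 681 (mod 817)
816 = 512 + 256 + 32 + 16 in binary powers of 2.
So 6^816 ≡ 681 · 479 · 423 · 522 ≡ 87 (mod 817).
Since 87 ≠ 1, base 6 is a Fermat witness: 817 is composite.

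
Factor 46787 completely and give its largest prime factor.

46787 = 13 · 3599
3599 = 59 · 61
61 is prime.
So 46787 = 13 · 59 · 61; the largest prime factor is 61.

61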